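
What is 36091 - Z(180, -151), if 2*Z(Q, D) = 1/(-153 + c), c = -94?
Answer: 17828955/494 ≈ 36091.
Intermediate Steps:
Z(Q, D) = -1/494 (Z(Q, D) = 1/(2*(-153 - 94)) = (1/2)/(-247) = (1/2)*(-1/247) = -1/494)
36091 - Z(180, -151) = 36091 - 1*(-1/494) = 36091 + 1/494 = 17828955/494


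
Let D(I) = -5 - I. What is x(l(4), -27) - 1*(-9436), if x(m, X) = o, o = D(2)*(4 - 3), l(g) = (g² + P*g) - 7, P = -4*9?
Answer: 9429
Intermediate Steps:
P = -36
l(g) = -7 + g² - 36*g (l(g) = (g² - 36*g) - 7 = -7 + g² - 36*g)
o = -7 (o = (-5 - 1*2)*(4 - 3) = (-5 - 2)*1 = -7*1 = -7)
x(m, X) = -7
x(l(4), -27) - 1*(-9436) = -7 - 1*(-9436) = -7 + 9436 = 9429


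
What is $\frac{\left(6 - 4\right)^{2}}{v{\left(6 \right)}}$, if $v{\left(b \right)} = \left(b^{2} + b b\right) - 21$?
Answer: $\frac{4}{51} \approx 0.078431$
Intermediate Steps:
$v{\left(b \right)} = -21 + 2 b^{2}$ ($v{\left(b \right)} = \left(b^{2} + b^{2}\right) - 21 = 2 b^{2} - 21 = -21 + 2 b^{2}$)
$\frac{\left(6 - 4\right)^{2}}{v{\left(6 \right)}} = \frac{\left(6 - 4\right)^{2}}{-21 + 2 \cdot 6^{2}} = \frac{2^{2}}{-21 + 2 \cdot 36} = \frac{4}{-21 + 72} = \frac{4}{51}$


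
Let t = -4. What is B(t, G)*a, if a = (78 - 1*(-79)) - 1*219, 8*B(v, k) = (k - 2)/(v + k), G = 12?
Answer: -155/16 ≈ -9.6875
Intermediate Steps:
B(v, k) = (-2 + k)/(8*(k + v)) (B(v, k) = ((k - 2)/(v + k))/8 = ((-2 + k)/(k + v))/8 = (-2 + k)/(8*(k + v)))
a = -62 (a = (78 + 79) - 219 = 157 - 219 = -62)
B(t, G)*a = ((-2 + 12)/(8*(12 - 4)))*(-62) = ((⅛)*10/8)*(-62) = ((⅛)*(⅛)*10)*(-62) = (5/32)*(-62) = -155/16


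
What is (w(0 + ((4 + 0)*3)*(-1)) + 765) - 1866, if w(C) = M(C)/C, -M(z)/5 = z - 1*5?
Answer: -13297/12 ≈ -1108.1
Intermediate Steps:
M(z) = 25 - 5*z (M(z) = -5*(z - 1*5) = -5*(z - 5) = -5*(-5 + z) = 25 - 5*z)
w(C) = (25 - 5*C)/C
(w(0 + ((4 + 0)*3)*(-1)) + 765) - 1866 = ((-5 + 25/(0 + ((4 + 0)*3)*(-1))) + 765) - 1866 = ((-5 + 25/(0 + (4*3)*(-1))) + 765) - 1866 = ((-5 + 25/(0 + 12*(-1))) + 765) - 1866 = ((-5 + 25/(0 - 12)) + 765) - 1866 = ((-5 + 25/(-12)) + 765) - 1866 = ((-5 + 25*(-1/12)) + 765) - 1866 = ((-5 - 25/12) + 765) - 1866 = (-85/12 + 765) - 1866 = 9095/12 - 1866 = -13297/12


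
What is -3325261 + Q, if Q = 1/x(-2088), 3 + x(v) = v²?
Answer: -14497276717400/4359741 ≈ -3.3253e+6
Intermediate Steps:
x(v) = -3 + v²
Q = 1/4359741 (Q = 1/(-3 + (-2088)²) = 1/(-3 + 4359744) = 1/4359741 ≈ 2.2937e-7)
-3325261 + Q = -3325261 + 1/4359741 = -14497276717400/4359741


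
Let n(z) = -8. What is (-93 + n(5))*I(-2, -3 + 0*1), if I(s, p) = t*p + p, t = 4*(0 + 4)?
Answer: 5151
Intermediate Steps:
t = 16 (t = 4*4 = 16)
I(s, p) = 17*p (I(s, p) = 16*p + p = 17*p)
(-93 + n(5))*I(-2, -3 + 0*1) = (-93 - 8)*(17*(-3 + 0*1)) = -1717*(-3 + 0) = -1717*(-3) = -101*(-51) = 5151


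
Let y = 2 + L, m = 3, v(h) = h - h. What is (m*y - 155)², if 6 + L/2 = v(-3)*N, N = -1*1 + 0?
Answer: 34225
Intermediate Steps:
v(h) = 0
N = -1 (N = -1 + 0 = -1)
L = -12 (L = -12 + 2*(0*(-1)) = -12 + 2*0 = -12 + 0 = -12)
y = -10 (y = 2 - 12 = -10)
(m*y - 155)² = (3*(-10) - 155)² = (-30 - 155)² = (-185)² = 34225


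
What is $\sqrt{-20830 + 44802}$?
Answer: $2 \sqrt{5993} \approx 154.83$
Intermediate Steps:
$\sqrt{-20830 + 44802} = \sqrt{23972} = 2 \sqrt{5993}$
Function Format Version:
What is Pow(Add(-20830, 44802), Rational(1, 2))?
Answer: Mul(2, Pow(5993, Rational(1, 2))) ≈ 154.83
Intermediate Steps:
Pow(Add(-20830, 44802), Rational(1, 2)) = Pow(23972, Rational(1, 2)) = Mul(2, Pow(5993, Rational(1, 2)))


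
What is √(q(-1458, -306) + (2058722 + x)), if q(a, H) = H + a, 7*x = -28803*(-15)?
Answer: √103815257/7 ≈ 1455.6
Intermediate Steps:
x = 432045/7 (x = (-28803*(-15))/7 = (⅐)*432045 = 432045/7 ≈ 61721.)
√(q(-1458, -306) + (2058722 + x)) = √((-306 - 1458) + (2058722 + 432045/7)) = √(-1764 + 14843099/7) = √(14830751/7) = √103815257/7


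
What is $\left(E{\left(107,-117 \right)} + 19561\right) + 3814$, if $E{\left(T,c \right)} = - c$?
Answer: $23492$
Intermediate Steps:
$\left(E{\left(107,-117 \right)} + 19561\right) + 3814 = \left(\left(-1\right) \left(-117\right) + 19561\right) + 3814 = \left(117 + 19561\right) + 3814 = 19678 + 3814 = 23492$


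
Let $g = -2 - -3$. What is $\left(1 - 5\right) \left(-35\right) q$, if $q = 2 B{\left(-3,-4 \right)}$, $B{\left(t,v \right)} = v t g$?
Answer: $3360$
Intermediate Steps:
$g = 1$ ($g = -2 + 3 = 1$)
$B{\left(t,v \right)} = t v$ ($B{\left(t,v \right)} = v t 1 = t v 1 = t v$)
$q = 24$ ($q = 2 \left(\left(-3\right) \left(-4\right)\right) = 2 \cdot 12 = 24$)
$\left(1 - 5\right) \left(-35\right) q = \left(1 - 5\right) \left(-35\right) 24 = \left(-4\right) \left(-35\right) 24 = 140 \cdot 24 = 3360$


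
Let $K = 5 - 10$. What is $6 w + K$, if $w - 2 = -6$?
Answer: $-29$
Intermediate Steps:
$w = -4$ ($w = 2 - 6 = -4$)
$K = -5$ ($K = 5 - 10 = -5$)
$6 w + K = 6 \left(-4\right) - 5 = -24 - 5 = -29$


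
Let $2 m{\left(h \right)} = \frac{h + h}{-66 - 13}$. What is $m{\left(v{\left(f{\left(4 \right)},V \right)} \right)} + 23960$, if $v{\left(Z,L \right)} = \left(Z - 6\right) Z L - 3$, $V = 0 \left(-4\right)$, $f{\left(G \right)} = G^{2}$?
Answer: $\frac{1892843}{79} \approx 23960.0$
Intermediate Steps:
$V = 0$
$v{\left(Z,L \right)} = -3 + L Z \left(-6 + Z\right)$ ($v{\left(Z,L \right)} = \left(-6 + Z\right) Z L - 3 = Z \left(-6 + Z\right) L - 3 = L Z \left(-6 + Z\right) - 3 = -3 + L Z \left(-6 + Z\right)$)
$m{\left(h \right)} = - \frac{h}{79}$ ($m{\left(h \right)} = \frac{\left(h + h\right) \frac{1}{-66 - 13}}{2} = \frac{2 h \frac{1}{-79}}{2} = \frac{2 h \left(- \frac{1}{79}\right)}{2} = \frac{\left(- \frac{2}{79}\right) h}{2} = - \frac{h}{79}$)
$m{\left(v{\left(f{\left(4 \right)},V \right)} \right)} + 23960 = - \frac{-3 + 0 \left(4^{2}\right)^{2} - 0 \cdot 4^{2}}{79} + 23960 = - \frac{-3 + 0 \cdot 16^{2} - 0 \cdot 16}{79} + 23960 = - \frac{-3 + 0 \cdot 256 + 0}{79} + 23960 = - \frac{-3 + 0 + 0}{79} + 23960 = \left(- \frac{1}{79}\right) \left(-3\right) + 23960 = \frac{3}{79} + 23960 = \frac{1892843}{79}$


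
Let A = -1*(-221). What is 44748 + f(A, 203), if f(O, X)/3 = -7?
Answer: 44727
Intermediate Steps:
A = 221
f(O, X) = -21 (f(O, X) = 3*(-7) = -21)
44748 + f(A, 203) = 44748 - 21 = 44727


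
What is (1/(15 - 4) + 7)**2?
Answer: 6084/121 ≈ 50.281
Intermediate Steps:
(1/(15 - 4) + 7)**2 = (1/11 + 7)**2 = (78/11)**2 = 6084/121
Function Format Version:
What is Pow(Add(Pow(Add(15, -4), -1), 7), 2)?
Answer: Rational(6084, 121) ≈ 50.281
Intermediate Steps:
Pow(Add(Pow(Add(15, -4), -1), 7), 2) = Pow(Add(Pow(11, -1), 7), 2) = Pow(Add(Rational(1, 11), 7), 2) = Pow(Rational(78, 11), 2) = Rational(6084, 121)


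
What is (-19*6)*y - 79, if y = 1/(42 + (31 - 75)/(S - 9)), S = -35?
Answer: -3511/43 ≈ -81.651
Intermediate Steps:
y = 1/43 (y = 1/(42 + (31 - 75)/(-35 - 9)) = 1/(42 - 44/(-44)) = 1/(42 - 44*(-1/44)) = 1/(42 + 1) = 1/43 ≈ 0.023256)
(-19*6)*y - 79 = -19*6*(1/43) - 79 = -114*1/43 - 79 = -114/43 - 79 = -3511/43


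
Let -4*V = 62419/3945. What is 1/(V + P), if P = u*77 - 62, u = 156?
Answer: 15780/188508581 ≈ 8.3710e-5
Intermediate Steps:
P = 11950 (P = 156*77 - 62 = 12012 - 62 = 11950)
V = -62419/15780 (V = -62419/(4*3945) = -1/4*62419/3945 = -62419/15780 ≈ -3.9556)
1/(V + P) = 1/(-62419/15780 + 11950) = 1/(188508581/15780) = 15780/188508581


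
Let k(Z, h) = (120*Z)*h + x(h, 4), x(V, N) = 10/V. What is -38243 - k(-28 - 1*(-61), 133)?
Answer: -75134769/133 ≈ -5.6492e+5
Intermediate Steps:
k(Z, h) = 10/h + 120*Z*h (k(Z, h) = (120*Z)*h + 10/h = 120*Z*h + 10/h = 10/h + 120*Z*h)
-38243 - k(-28 - 1*(-61), 133) = -38243 - (10/133 + 120*(-28 - 1*(-61))*133) = -38243 - (10*(1/133) + 120*(-28 + 61)*133) = -38243 - (10/133 + 120*33*133) = -38243 - (10/133 + 526680) = -38243 - 1*70048450/133 = -38243 - 70048450/133 = -75134769/133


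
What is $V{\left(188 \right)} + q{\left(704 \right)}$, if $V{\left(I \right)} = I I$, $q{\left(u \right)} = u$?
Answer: $36048$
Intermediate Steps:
$V{\left(I \right)} = I^{2}$
$V{\left(188 \right)} + q{\left(704 \right)} = 188^{2} + 704 = 35344 + 704 = 36048$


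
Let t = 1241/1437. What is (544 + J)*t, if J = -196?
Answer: 143956/479 ≈ 300.53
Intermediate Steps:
t = 1241/1437 (t = 1241*(1/1437) = 1241/1437 ≈ 0.86360)
(544 + J)*t = (544 - 196)*(1241/1437) = 348*(1241/1437) = 143956/479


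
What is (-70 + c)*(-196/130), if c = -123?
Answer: 18914/65 ≈ 290.98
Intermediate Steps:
(-70 + c)*(-196/130) = (-70 - 123)*(-196/130) = -(-37828)/130 = -193*(-98/65) = 18914/65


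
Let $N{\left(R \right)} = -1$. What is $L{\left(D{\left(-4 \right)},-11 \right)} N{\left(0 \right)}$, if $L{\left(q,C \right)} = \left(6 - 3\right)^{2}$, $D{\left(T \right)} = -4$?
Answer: $-9$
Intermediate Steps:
$L{\left(q,C \right)} = 9$ ($L{\left(q,C \right)} = 3^{2} = 9$)
$L{\left(D{\left(-4 \right)},-11 \right)} N{\left(0 \right)} = 9 \left(-1\right) = -9$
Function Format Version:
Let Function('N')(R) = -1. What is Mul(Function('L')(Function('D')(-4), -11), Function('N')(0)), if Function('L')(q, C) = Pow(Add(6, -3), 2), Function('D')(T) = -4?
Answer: -9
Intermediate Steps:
Function('L')(q, C) = 9 (Function('L')(q, C) = Pow(3, 2) = 9)
Mul(Function('L')(Function('D')(-4), -11), Function('N')(0)) = Mul(9, -1) = -9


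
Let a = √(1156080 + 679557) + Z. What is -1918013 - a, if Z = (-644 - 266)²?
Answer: -2746113 - √1835637 ≈ -2.7475e+6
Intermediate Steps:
Z = 828100 (Z = (-910)² = 828100)
a = 828100 + √1835637 (a = √(1156080 + 679557) + 828100 = √1835637 + 828100 = 828100 + √1835637 ≈ 8.2946e+5)
-1918013 - a = -1918013 - (828100 + √1835637) = -1918013 + (-828100 - √1835637) = -2746113 - √1835637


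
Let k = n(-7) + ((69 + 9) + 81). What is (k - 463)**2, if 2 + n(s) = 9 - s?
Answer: 84100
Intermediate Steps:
n(s) = 7 - s (n(s) = -2 + (9 - s) = 7 - s)
k = 173 (k = (7 - 1*(-7)) + ((69 + 9) + 81) = (7 + 7) + (78 + 81) = 14 + 159 = 173)
(k - 463)**2 = (173 - 463)**2 = (-290)**2 = 84100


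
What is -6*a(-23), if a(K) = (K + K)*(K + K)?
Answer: -12696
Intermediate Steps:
a(K) = 4*K² (a(K) = (2*K)*(2*K) = 4*K²)
-6*a(-23) = -24*(-23)² = -24*529 = -6*2116 = -12696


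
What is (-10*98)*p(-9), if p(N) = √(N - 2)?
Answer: -980*I*√11 ≈ -3250.3*I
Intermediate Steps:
p(N) = √(-2 + N)
(-10*98)*p(-9) = (-10*98)*√(-2 - 9) = -980*I*√11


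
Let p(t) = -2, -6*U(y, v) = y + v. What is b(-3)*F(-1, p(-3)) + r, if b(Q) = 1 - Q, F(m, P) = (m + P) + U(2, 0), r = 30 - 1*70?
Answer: -160/3 ≈ -53.333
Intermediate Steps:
U(y, v) = -v/6 - y/6 (U(y, v) = -(y + v)/6 = -(v + y)/6 = -v/6 - y/6)
r = -40 (r = 30 - 70 = -40)
F(m, P) = -⅓ + P + m (F(m, P) = (m + P) + (-⅙*0 - ⅙*2) = (P + m) + (0 - ⅓) = (P + m) - ⅓ = -⅓ + P + m)
b(-3)*F(-1, p(-3)) + r = (1 - 1*(-3))*(-⅓ - 2 - 1) - 40 = (1 + 3)*(-10/3) - 40 = 4*(-10/3) - 40 = -40/3 - 40 = -160/3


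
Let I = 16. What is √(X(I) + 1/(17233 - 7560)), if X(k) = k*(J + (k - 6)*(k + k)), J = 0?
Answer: √479062686153/9673 ≈ 71.554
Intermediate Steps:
X(k) = 2*k²*(-6 + k) (X(k) = k*(0 + (k - 6)*(k + k)) = k*(0 + (-6 + k)*(2*k)) = k*(0 + 2*k*(-6 + k)) = k*(2*k*(-6 + k)) = 2*k²*(-6 + k))
√(X(I) + 1/(17233 - 7560)) = √(2*16²*(-6 + 16) + 1/(17233 - 7560)) = √(2*256*10 + 1/9673) = √(5120 + 1/9673) = √(49525761/9673) = √479062686153/9673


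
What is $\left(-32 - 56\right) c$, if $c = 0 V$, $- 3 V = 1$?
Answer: $0$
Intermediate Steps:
$V = - \frac{1}{3}$ ($V = \left(- \frac{1}{3}\right) 1 = - \frac{1}{3} \approx -0.33333$)
$c = 0$ ($c = 0 \left(- \frac{1}{3}\right) = 0$)
$\left(-32 - 56\right) c = \left(-32 - 56\right) 0 = \left(-88\right) 0 = 0$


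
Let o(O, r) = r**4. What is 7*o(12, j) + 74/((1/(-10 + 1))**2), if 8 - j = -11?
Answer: 918241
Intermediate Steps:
j = 19 (j = 8 - 1*(-11) = 8 + 11 = 19)
7*o(12, j) + 74/((1/(-10 + 1))**2) = 7*19**4 + 74/((1/(-10 + 1))**2) = 7*130321 + 74/((1/(-9))**2) = 912247 + 74/((-1/9)**2) = 912247 + 74/(1/81) = 912247 + 74*81 = 912247 + 5994 = 918241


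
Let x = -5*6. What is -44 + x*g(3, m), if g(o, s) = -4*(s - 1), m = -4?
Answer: -644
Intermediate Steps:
g(o, s) = 4 - 4*s (g(o, s) = -4*(-1 + s) = 4 - 4*s)
x = -30
-44 + x*g(3, m) = -44 - 30*(4 - 4*(-4)) = -44 - 30*(4 + 16) = -44 - 30*20 = -44 - 600 = -644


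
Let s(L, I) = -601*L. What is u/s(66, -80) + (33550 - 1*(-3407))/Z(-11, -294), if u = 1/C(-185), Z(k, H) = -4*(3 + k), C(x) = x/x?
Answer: 732968165/634656 ≈ 1154.9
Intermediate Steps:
C(x) = 1
Z(k, H) = -12 - 4*k
u = 1 (u = 1/1 = 1)
u/s(66, -80) + (33550 - 1*(-3407))/Z(-11, -294) = 1/(-601*66) + (33550 - 1*(-3407))/(-12 - 4*(-11)) = 1/(-39666) + (33550 + 3407)/(-12 + 44) = 1*(-1/39666) + 36957/32 = -1/39666 + 36957*(1/32) = -1/39666 + 36957/32 = 732968165/634656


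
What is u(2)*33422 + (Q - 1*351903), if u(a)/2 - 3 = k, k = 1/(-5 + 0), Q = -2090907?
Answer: -11278234/5 ≈ -2.2556e+6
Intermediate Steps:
k = -1/5 (k = 1/(-5) = -1/5 ≈ -0.20000)
u(a) = 28/5 (u(a) = 6 + 2*(-1/5) = 6 - 2/5 = 28/5)
u(2)*33422 + (Q - 1*351903) = (28/5)*33422 + (-2090907 - 1*351903) = 935816/5 + (-2090907 - 351903) = 935816/5 - 2442810 = -11278234/5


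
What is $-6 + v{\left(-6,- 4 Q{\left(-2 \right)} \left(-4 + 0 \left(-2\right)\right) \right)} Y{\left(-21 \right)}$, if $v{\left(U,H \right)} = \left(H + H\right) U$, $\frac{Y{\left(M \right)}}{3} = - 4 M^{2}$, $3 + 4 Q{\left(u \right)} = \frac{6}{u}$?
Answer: $-1524102$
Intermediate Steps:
$Q{\left(u \right)} = - \frac{3}{4} + \frac{3}{2 u}$ ($Q{\left(u \right)} = - \frac{3}{4} + \frac{6 \frac{1}{u}}{4} = - \frac{3}{4} + \frac{3}{2 u}$)
$Y{\left(M \right)} = - 12 M^{2}$ ($Y{\left(M \right)} = 3 \left(- 4 M^{2}\right) = - 12 M^{2}$)
$v{\left(U,H \right)} = 2 H U$
$-6 + v{\left(-6,- 4 Q{\left(-2 \right)} \left(-4 + 0 \left(-2\right)\right) \right)} Y{\left(-21 \right)} = -6 + 2 - 4 \frac{3 \left(2 - -2\right)}{4 \left(-2\right)} \left(-4 + 0 \left(-2\right)\right) \left(-6\right) \left(- 12 \left(-21\right)^{2}\right) = -6 + 2 - 4 \cdot \frac{3}{4} \left(- \frac{1}{2}\right) \left(2 + 2\right) \left(-4 + 0\right) \left(-6\right) \left(\left(-12\right) 441\right) = -6 + 2 - 4 \cdot \frac{3}{4} \left(- \frac{1}{2}\right) 4 \left(-4\right) \left(-6\right) \left(-5292\right) = -6 + 2 \left(-4\right) \left(- \frac{3}{2}\right) \left(-4\right) \left(-6\right) \left(-5292\right) = -6 + 2 \cdot 6 \left(-4\right) \left(-6\right) \left(-5292\right) = -6 + 2 \left(-24\right) \left(-6\right) \left(-5292\right) = -6 + 288 \left(-5292\right) = -6 - 1524096 = -1524102$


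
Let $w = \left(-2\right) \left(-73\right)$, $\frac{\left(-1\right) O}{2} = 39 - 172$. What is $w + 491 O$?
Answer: $130752$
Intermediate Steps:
$O = 266$ ($O = - 2 \left(39 - 172\right) = \left(-2\right) \left(-133\right) = 266$)
$w = 146$
$w + 491 O = 146 + 491 \cdot 266 = 146 + 130606 = 130752$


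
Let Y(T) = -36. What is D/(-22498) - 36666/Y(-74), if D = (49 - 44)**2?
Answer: 11457094/11249 ≈ 1018.5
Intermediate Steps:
D = 25 (D = 5**2 = 25)
D/(-22498) - 36666/Y(-74) = 25/(-22498) - 36666/(-36) = 25*(-1/22498) - 36666*(-1/36) = -25/22498 + 2037/2 = 11457094/11249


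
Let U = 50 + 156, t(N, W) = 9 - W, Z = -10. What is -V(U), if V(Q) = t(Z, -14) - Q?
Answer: 183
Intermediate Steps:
U = 206
V(Q) = 23 - Q (V(Q) = (9 - 1*(-14)) - Q = (9 + 14) - Q = 23 - Q)
-V(U) = -(23 - 1*206) = -(23 - 206) = -1*(-183) = 183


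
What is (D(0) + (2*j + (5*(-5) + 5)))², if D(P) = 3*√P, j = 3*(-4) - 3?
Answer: 2500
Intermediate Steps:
j = -15 (j = -12 - 3 = -15)
(D(0) + (2*j + (5*(-5) + 5)))² = (3*√0 + (2*(-15) + (5*(-5) + 5)))² = (3*0 + (-30 + (-25 + 5)))² = (0 + (-30 - 20))² = (0 - 50)² = (-50)² = 2500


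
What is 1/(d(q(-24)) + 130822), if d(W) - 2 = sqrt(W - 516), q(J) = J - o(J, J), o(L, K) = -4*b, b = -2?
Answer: 32706/4278729881 - I*sqrt(137)/8557459762 ≈ 7.6439e-6 - 1.3678e-9*I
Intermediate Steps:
o(L, K) = 8 (o(L, K) = -4*(-2) = 8)
q(J) = -8 + J (q(J) = J - 1*8 = J - 8 = -8 + J)
d(W) = 2 + sqrt(-516 + W) (d(W) = 2 + sqrt(W - 516) = 2 + sqrt(-516 + W))
1/(d(q(-24)) + 130822) = 1/((2 + sqrt(-516 + (-8 - 24))) + 130822) = 1/((2 + sqrt(-516 - 32)) + 130822) = 1/((2 + sqrt(-548)) + 130822) = 1/((2 + 2*I*sqrt(137)) + 130822) = 1/(130824 + 2*I*sqrt(137))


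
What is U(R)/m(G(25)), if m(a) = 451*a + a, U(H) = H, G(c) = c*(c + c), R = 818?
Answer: 409/282500 ≈ 0.0014478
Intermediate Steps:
G(c) = 2*c² (G(c) = c*(2*c) = 2*c²)
m(a) = 452*a
U(R)/m(G(25)) = 818/((452*(2*25²))) = 818/((452*(2*625))) = 818/((452*1250)) = 818/565000 = 818*(1/565000) = 409/282500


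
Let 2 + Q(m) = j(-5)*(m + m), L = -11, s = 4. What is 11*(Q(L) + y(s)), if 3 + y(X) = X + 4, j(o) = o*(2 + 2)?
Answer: 4873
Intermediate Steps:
j(o) = 4*o (j(o) = o*4 = 4*o)
y(X) = 1 + X (y(X) = -3 + (X + 4) = -3 + (4 + X) = 1 + X)
Q(m) = -2 - 40*m (Q(m) = -2 + (4*(-5))*(m + m) = -2 - 40*m)
11*(Q(L) + y(s)) = 11*((-2 - 40*(-11)) + (1 + 4)) = 11*((-2 + 440) + 5) = 11*(438 + 5) = 11*443 = 4873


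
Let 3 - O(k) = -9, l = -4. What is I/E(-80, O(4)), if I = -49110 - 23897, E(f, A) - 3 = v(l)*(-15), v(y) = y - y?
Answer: -73007/3 ≈ -24336.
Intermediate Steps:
v(y) = 0
O(k) = 12 (O(k) = 3 - 1*(-9) = 3 + 9 = 12)
E(f, A) = 3 (E(f, A) = 3 + 0*(-15) = 3 + 0 = 3)
I = -73007
I/E(-80, O(4)) = -73007/3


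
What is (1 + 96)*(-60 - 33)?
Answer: -9021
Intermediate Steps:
(1 + 96)*(-60 - 33) = 97*(-93) = -9021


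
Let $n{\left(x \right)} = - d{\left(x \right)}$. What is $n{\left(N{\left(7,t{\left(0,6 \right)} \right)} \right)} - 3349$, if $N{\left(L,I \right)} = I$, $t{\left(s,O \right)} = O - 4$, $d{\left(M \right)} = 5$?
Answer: $-3354$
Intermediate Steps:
$t{\left(s,O \right)} = -4 + O$
$n{\left(x \right)} = -5$ ($n{\left(x \right)} = \left(-1\right) 5 = -5$)
$n{\left(N{\left(7,t{\left(0,6 \right)} \right)} \right)} - 3349 = -5 - 3349 = -3354$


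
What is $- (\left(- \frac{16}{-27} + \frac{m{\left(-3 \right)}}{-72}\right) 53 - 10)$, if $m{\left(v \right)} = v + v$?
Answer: $- \frac{2789}{108} \approx -25.824$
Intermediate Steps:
$m{\left(v \right)} = 2 v$
$- (\left(- \frac{16}{-27} + \frac{m{\left(-3 \right)}}{-72}\right) 53 - 10) = - (\left(- \frac{16}{-27} + \frac{2 \left(-3\right)}{-72}\right) 53 - 10) = - (\left(\left(-16\right) \left(- \frac{1}{27}\right) - - \frac{1}{12}\right) 53 - 10) = - (\left(\frac{16}{27} + \frac{1}{12}\right) 53 - 10) = - (\frac{73}{108} \cdot 53 - 10) = - (\frac{3869}{108} - 10) = \left(-1\right) \frac{2789}{108} = - \frac{2789}{108}$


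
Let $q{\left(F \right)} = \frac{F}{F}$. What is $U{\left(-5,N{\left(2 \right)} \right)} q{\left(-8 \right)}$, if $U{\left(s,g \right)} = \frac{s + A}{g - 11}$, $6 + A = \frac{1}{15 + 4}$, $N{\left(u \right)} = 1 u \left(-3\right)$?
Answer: $\frac{208}{323} \approx 0.64396$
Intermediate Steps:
$N{\left(u \right)} = - 3 u$ ($N{\left(u \right)} = u \left(-3\right) = - 3 u$)
$q{\left(F \right)} = 1$
$A = - \frac{113}{19}$ ($A = -6 + \frac{1}{15 + 4} = -6 + \frac{1}{19} = - \frac{113}{19} \approx -5.9474$)
$U{\left(s,g \right)} = \frac{- \frac{113}{19} + s}{-11 + g}$ ($U{\left(s,g \right)} = \frac{s - \frac{113}{19}}{g - 11} = \frac{- \frac{113}{19} + s}{-11 + g}$)
$U{\left(-5,N{\left(2 \right)} \right)} q{\left(-8 \right)} = \frac{- \frac{113}{19} - 5}{-11 - 6} \cdot 1 = \frac{1}{-11 - 6} \left(- \frac{208}{19}\right) 1 = \frac{1}{-17} \left(- \frac{208}{19}\right) 1 = \left(- \frac{1}{17}\right) \left(- \frac{208}{19}\right) 1 = \frac{208}{323} \cdot 1 = \frac{208}{323}$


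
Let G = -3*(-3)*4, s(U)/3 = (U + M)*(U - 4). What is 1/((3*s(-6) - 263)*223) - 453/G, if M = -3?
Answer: -18419119/1463772 ≈ -12.583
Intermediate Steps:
s(U) = 3*(-4 + U)*(-3 + U) (s(U) = 3*((U - 3)*(U - 4)) = 3*((-3 + U)*(-4 + U)) = 3*((-4 + U)*(-3 + U)) = 3*(-4 + U)*(-3 + U))
G = 36 (G = 9*4 = 36)
1/((3*s(-6) - 263)*223) - 453/G = 1/(3*(36 - 21*(-6) + 3*(-6)**2) - 263*223) - 453/36 = (1/223)/(3*(36 + 126 + 3*36) - 263) - 453*1/36 = (1/223)/(3*(36 + 126 + 108) - 263) - 151/12 = (1/223)/(3*270 - 263) - 151/12 = (1/223)/(810 - 263) - 151/12 = (1/223)/547 - 151/12 = (1/547)*(1/223) - 151/12 = 1/121981 - 151/12 = -18419119/1463772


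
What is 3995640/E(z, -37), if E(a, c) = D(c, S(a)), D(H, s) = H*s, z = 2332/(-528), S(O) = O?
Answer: 47947680/1961 ≈ 24451.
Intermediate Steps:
z = -53/12 (z = 2332*(-1/528) = -53/12 ≈ -4.4167)
E(a, c) = a*c (E(a, c) = c*a = a*c)
3995640/E(z, -37) = 3995640/((-53/12*(-37))) = 3995640/(1961/12) = 3995640*(12/1961) = 47947680/1961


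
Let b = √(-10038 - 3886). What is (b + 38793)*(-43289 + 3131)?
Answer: -1557849294 - 4738644*I ≈ -1.5579e+9 - 4.7386e+6*I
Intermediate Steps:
b = 118*I (b = √(-13924) = 118*I ≈ 118.0*I)
(b + 38793)*(-43289 + 3131) = (118*I + 38793)*(-43289 + 3131) = (38793 + 118*I)*(-40158) = -1557849294 - 4738644*I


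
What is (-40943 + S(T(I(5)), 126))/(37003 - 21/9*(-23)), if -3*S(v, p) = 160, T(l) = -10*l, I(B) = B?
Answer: -122989/111170 ≈ -1.1063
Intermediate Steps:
S(v, p) = -160/3 (S(v, p) = -⅓*160 = -160/3)
(-40943 + S(T(I(5)), 126))/(37003 - 21/9*(-23)) = (-40943 - 160/3)/(37003 - 21/9*(-23)) = -122989/(3*(37003 - 21/9*(-23))) = -122989/(3*(37003 - 3*7/9*(-23))) = -122989/(3*(37003 - 7/3*(-23))) = -122989/(3*(37003 + 161/3)) = -122989/(3*111170/3) = -122989/3*3/111170 = -122989/111170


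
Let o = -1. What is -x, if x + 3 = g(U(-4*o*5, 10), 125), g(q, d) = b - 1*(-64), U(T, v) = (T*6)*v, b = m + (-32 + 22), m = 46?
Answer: -97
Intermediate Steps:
b = 36 (b = 46 + (-32 + 22) = 46 - 10 = 36)
U(T, v) = 6*T*v (U(T, v) = (6*T)*v = 6*T*v)
g(q, d) = 100 (g(q, d) = 36 - 1*(-64) = 36 + 64 = 100)
x = 97 (x = -3 + 100 = 97)
-x = -1*97 = -97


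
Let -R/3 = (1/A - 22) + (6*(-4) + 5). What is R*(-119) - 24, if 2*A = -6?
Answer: -14780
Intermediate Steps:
A = -3 (A = (½)*(-6) = -3)
R = 124 (R = -3*((1/(-3) - 22) + (6*(-4) + 5)) = -3*((-⅓ - 22) + (-24 + 5)) = -3*(-67/3 - 19) = -3*(-124/3) = 124)
R*(-119) - 24 = 124*(-119) - 24 = -14756 - 24 = -14780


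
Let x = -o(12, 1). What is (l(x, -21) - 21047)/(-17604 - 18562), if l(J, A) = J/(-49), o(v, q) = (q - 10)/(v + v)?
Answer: 8250427/14177072 ≈ 0.58196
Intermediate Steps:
o(v, q) = (-10 + q)/(2*v) (o(v, q) = (-10 + q)/((2*v)) = (-10 + q)*(1/(2*v)) = (-10 + q)/(2*v))
x = 3/8 (x = -(-10 + 1)/(2*12) = -(-9)/(2*12) = -1*(-3/8) = 3/8 ≈ 0.37500)
l(J, A) = -J/49 (l(J, A) = J*(-1/49) = -J/49)
(l(x, -21) - 21047)/(-17604 - 18562) = (-1/49*3/8 - 21047)/(-17604 - 18562) = (-3/392 - 21047)/(-36166) = -8250427/392*(-1/36166) = 8250427/14177072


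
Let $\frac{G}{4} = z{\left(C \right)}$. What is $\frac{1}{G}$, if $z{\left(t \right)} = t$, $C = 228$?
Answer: $\frac{1}{912} \approx 0.0010965$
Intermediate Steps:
$G = 912$ ($G = 4 \cdot 228 = 912$)
$\frac{1}{G} = \frac{1}{912}$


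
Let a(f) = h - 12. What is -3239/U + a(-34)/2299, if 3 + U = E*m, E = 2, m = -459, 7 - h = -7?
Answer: 7448303/2117379 ≈ 3.5177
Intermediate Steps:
h = 14 (h = 7 - 1*(-7) = 7 + 7 = 14)
U = -921 (U = -3 + 2*(-459) = -3 - 918 = -921)
a(f) = 2 (a(f) = 14 - 12 = 2)
-3239/U + a(-34)/2299 = -3239/(-921) + 2/2299 = -3239*(-1/921) + 2*(1/2299) = 3239/921 + 2/2299 = 7448303/2117379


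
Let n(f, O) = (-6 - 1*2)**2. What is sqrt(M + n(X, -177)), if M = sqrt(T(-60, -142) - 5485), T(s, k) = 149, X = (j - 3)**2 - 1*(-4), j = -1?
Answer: sqrt(64 + 2*I*sqrt(1334)) ≈ 8.9755 + 4.0693*I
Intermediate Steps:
X = 20 (X = (-1 - 3)**2 - 1*(-4) = (-4)**2 + 4 = 16 + 4 = 20)
n(f, O) = 64 (n(f, O) = (-6 - 2)**2 = (-8)**2 = 64)
M = 2*I*sqrt(1334) (M = sqrt(149 - 5485) = sqrt(-5336) = 2*I*sqrt(1334) ≈ 73.048*I)
sqrt(M + n(X, -177)) = sqrt(2*I*sqrt(1334) + 64) = sqrt(64 + 2*I*sqrt(1334))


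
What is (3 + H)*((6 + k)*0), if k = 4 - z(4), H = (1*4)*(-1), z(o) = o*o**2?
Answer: 0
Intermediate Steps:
z(o) = o**3
H = -4 (H = 4*(-1) = -4)
k = -60 (k = 4 - 1*4**3 = 4 - 1*64 = 4 - 64 = -60)
(3 + H)*((6 + k)*0) = (3 - 4)*((6 - 60)*0) = -(-54)*0 = -1*0 = 0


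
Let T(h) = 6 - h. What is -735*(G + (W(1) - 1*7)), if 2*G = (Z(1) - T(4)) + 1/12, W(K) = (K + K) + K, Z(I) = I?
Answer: 26215/8 ≈ 3276.9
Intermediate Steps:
W(K) = 3*K (W(K) = 2*K + K = 3*K)
G = -11/24 (G = ((1 - (6 - 1*4)) + 1/12)/2 = ((1 - (6 - 4)) + 1/12)/2 = ((1 - 1*2) + 1/12)/2 = ((1 - 2) + 1/12)/2 = (-1 + 1/12)/2 = (½)*(-11/12) = -11/24 ≈ -0.45833)
-735*(G + (W(1) - 1*7)) = -735*(-11/24 + (3*1 - 1*7)) = -735*(-11/24 + (3 - 7)) = -735*(-11/24 - 4) = -735*(-107/24) = 26215/8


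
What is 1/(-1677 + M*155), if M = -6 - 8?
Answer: -1/3847 ≈ -0.00025994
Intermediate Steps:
M = -14
1/(-1677 + M*155) = 1/(-1677 - 14*155) = 1/(-1677 - 2170) = 1/(-3847) = -1/3847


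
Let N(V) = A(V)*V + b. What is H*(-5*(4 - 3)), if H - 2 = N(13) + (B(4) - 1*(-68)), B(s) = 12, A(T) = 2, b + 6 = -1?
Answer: -505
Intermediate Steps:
b = -7 (b = -6 - 1 = -7)
N(V) = -7 + 2*V (N(V) = 2*V - 7 = -7 + 2*V)
H = 101 (H = 2 + ((-7 + 2*13) + (12 - 1*(-68))) = 2 + ((-7 + 26) + (12 + 68)) = 2 + (19 + 80) = 2 + 99 = 101)
H*(-5*(4 - 3)) = 101*(-5*(4 - 3)) = 101*(-5*1) = 101*(-5) = -505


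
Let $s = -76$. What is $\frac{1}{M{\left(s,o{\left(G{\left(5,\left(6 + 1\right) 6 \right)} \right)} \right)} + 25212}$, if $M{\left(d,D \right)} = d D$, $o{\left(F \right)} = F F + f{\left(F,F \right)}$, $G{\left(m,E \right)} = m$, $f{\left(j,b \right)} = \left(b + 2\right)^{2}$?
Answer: $\frac{1}{19588} \approx 5.1052 \cdot 10^{-5}$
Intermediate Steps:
$f{\left(j,b \right)} = \left(2 + b\right)^{2}$
$o{\left(F \right)} = F^{2} + \left(2 + F\right)^{2}$ ($o{\left(F \right)} = F F + \left(2 + F\right)^{2} = F^{2} + \left(2 + F\right)^{2}$)
$M{\left(d,D \right)} = D d$
$\frac{1}{M{\left(s,o{\left(G{\left(5,\left(6 + 1\right) 6 \right)} \right)} \right)} + 25212} = \frac{1}{\left(5^{2} + \left(2 + 5\right)^{2}\right) \left(-76\right) + 25212} = \frac{1}{\left(25 + 7^{2}\right) \left(-76\right) + 25212} = \frac{1}{\left(25 + 49\right) \left(-76\right) + 25212} = \frac{1}{74 \left(-76\right) + 25212} = \frac{1}{-5624 + 25212} = \frac{1}{19588}$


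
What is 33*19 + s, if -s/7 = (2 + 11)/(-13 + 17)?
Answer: 2417/4 ≈ 604.25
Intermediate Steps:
s = -91/4 (s = -7*(2 + 11)/(-13 + 17) = -91/4 ≈ -22.750)
33*19 + s = 33*19 - 91/4 = 627 - 91/4 = 2417/4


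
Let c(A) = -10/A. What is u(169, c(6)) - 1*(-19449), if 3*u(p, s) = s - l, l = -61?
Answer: 175219/9 ≈ 19469.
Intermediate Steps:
u(p, s) = 61/3 + s/3 (u(p, s) = (s - 1*(-61))/3 = (s + 61)/3 = (61 + s)/3 = 61/3 + s/3)
u(169, c(6)) - 1*(-19449) = (61/3 + (-10/6)/3) - 1*(-19449) = (61/3 + (-10*⅙)/3) + 19449 = (61/3 + (⅓)*(-5/3)) + 19449 = (61/3 - 5/9) + 19449 = 178/9 + 19449 = 175219/9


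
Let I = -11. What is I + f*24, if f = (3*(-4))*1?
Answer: -299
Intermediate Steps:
f = -12 (f = -12*1 = -12)
I + f*24 = -11 - 12*24 = -11 - 288 = -299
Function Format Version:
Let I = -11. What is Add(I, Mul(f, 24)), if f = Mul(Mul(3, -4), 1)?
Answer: -299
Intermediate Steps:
f = -12 (f = Mul(-12, 1) = -12)
Add(I, Mul(f, 24)) = Add(-11, Mul(-12, 24)) = Add(-11, -288) = -299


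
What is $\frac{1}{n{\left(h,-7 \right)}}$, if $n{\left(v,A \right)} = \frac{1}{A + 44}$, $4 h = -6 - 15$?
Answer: $37$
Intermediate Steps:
$h = - \frac{21}{4}$ ($h = \frac{-6 - 15}{4} = \frac{1}{4} \left(-21\right) = - \frac{21}{4} \approx -5.25$)
$n{\left(v,A \right)} = \frac{1}{44 + A}$
$\frac{1}{n{\left(h,-7 \right)}} = \frac{1}{\frac{1}{44 - 7}} = \frac{1}{\frac{1}{37}} = 37$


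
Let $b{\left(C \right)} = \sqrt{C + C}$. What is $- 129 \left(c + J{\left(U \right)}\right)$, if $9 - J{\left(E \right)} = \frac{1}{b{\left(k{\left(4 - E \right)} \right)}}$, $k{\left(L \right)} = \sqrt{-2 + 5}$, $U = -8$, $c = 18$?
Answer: $-3483 + \frac{43 \sqrt{2} \cdot 3^{\frac{3}{4}}}{2} \approx -3413.7$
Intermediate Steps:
$k{\left(L \right)} = \sqrt{3}$
$b{\left(C \right)} = \sqrt{2} \sqrt{C}$ ($b{\left(C \right)} = \sqrt{2 C} = \sqrt{2} \sqrt{C}$)
$J{\left(E \right)} = 9 - \frac{\sqrt{2} \cdot 3^{\frac{3}{4}}}{6}$ ($J{\left(E \right)} = 9 - \frac{1}{\sqrt{2} \sqrt{\sqrt{3}}} = 9 - \frac{1}{\sqrt{2} \sqrt[4]{3}} = 9 - \frac{\sqrt{2} \cdot 3^{\frac{3}{4}}}{6}$)
$- 129 \left(c + J{\left(U \right)}\right) = - 129 \left(18 + \left(9 - \frac{\sqrt{2} \cdot 3^{\frac{3}{4}}}{6}\right)\right) = - 129 \left(27 - \frac{\sqrt{2} \cdot 3^{\frac{3}{4}}}{6}\right) = -3483 + \frac{43 \sqrt{2} \cdot 3^{\frac{3}{4}}}{2}$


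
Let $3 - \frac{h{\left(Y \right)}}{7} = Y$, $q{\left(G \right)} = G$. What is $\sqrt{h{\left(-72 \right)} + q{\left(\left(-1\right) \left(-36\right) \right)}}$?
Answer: $\sqrt{561} \approx 23.685$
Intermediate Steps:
$h{\left(Y \right)} = 21 - 7 Y$
$\sqrt{h{\left(-72 \right)} + q{\left(\left(-1\right) \left(-36\right) \right)}} = \sqrt{\left(21 - -504\right) - -36} = \sqrt{\left(21 + 504\right) + 36} = \sqrt{525 + 36} = \sqrt{561}$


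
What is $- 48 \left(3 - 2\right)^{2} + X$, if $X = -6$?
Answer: $-54$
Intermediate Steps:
$- 48 \left(3 - 2\right)^{2} + X = - 48 \left(3 - 2\right)^{2} - 6 = - 48 \cdot 1^{2} - 6 = \left(-48\right) 1 - 6 = -48 - 6 = -54$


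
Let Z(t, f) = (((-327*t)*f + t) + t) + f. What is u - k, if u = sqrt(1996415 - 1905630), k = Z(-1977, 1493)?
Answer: -965190686 + sqrt(90785) ≈ -9.6519e+8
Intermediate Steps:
Z(t, f) = f + 2*t - 327*f*t (Z(t, f) = ((-327*f*t + t) + t) + f = ((t - 327*f*t) + t) + f = (2*t - 327*f*t) + f = f + 2*t - 327*f*t)
k = 965190686 (k = 1493 + 2*(-1977) - 327*1493*(-1977) = 1493 - 3954 + 965193147 = 965190686)
u = sqrt(90785) ≈ 301.31
u - k = sqrt(90785) - 1*965190686 = sqrt(90785) - 965190686 = -965190686 + sqrt(90785)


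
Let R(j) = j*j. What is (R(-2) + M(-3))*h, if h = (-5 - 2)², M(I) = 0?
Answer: 196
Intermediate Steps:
R(j) = j²
h = 49 (h = (-7)² = 49)
(R(-2) + M(-3))*h = ((-2)² + 0)*49 = (4 + 0)*49 = 4*49 = 196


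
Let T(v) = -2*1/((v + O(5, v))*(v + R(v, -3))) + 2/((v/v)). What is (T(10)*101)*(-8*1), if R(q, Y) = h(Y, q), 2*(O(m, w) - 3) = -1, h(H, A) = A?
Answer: -201192/125 ≈ -1609.5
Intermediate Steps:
O(m, w) = 5/2 (O(m, w) = 3 + (½)*(-1) = 3 - ½ = 5/2)
R(q, Y) = q
T(v) = 2 - 1/(v*(5/2 + v)) (T(v) = -2*1/((v + 5/2)*(v + v)) + 2/((v/v)) = -2*1/(2*v*(5/2 + v)) + 2/1 = -2*1/(2*v*(5/2 + v)) + 2*1 = -1/(v*(5/2 + v)) + 2 = 2 - 1/(v*(5/2 + v)))
(T(10)*101)*(-8*1) = ((2*(-1 + 2*10² + 5*10)/(10*(5 + 2*10)))*101)*(-8*1) = ((2*(⅒)*(-1 + 2*100 + 50)/(5 + 20))*101)*(-8) = ((2*(⅒)*(-1 + 200 + 50)/25)*101)*(-8) = ((2*(⅒)*(1/25)*249)*101)*(-8) = ((249/125)*101)*(-8) = (25149/125)*(-8) = -201192/125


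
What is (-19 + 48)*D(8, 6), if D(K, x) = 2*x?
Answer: 348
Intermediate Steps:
(-19 + 48)*D(8, 6) = (-19 + 48)*(2*6) = 29*12 = 348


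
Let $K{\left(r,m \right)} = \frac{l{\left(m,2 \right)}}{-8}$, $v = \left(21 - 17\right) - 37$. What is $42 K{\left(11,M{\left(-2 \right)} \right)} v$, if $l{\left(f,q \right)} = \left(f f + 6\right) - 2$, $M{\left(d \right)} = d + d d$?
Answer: $1386$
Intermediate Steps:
$M{\left(d \right)} = d + d^{2}$
$v = -33$ ($v = \left(21 - 17\right) - 37 = 4 - 37 = -33$)
$l{\left(f,q \right)} = 4 + f^{2}$ ($l{\left(f,q \right)} = \left(f^{2} + 6\right) - 2 = \left(6 + f^{2}\right) - 2 = 4 + f^{2}$)
$K{\left(r,m \right)} = - \frac{1}{2} - \frac{m^{2}}{8}$ ($K{\left(r,m \right)} = \frac{4 + m^{2}}{-8} = \left(4 + m^{2}\right) \left(- \frac{1}{8}\right) = - \frac{1}{2} - \frac{m^{2}}{8}$)
$42 K{\left(11,M{\left(-2 \right)} \right)} v = 42 \left(- \frac{1}{2} - \frac{\left(- 2 \left(1 - 2\right)\right)^{2}}{8}\right) \left(-33\right) = 42 \left(- \frac{1}{2} - \frac{\left(\left(-2\right) \left(-1\right)\right)^{2}}{8}\right) \left(-33\right) = 42 \left(- \frac{1}{2} - \frac{2^{2}}{8}\right) \left(-33\right) = 42 \left(- \frac{1}{2} - \frac{1}{2}\right) \left(-33\right) = 42 \left(-1\right) \left(-33\right) = \left(-42\right) \left(-33\right) = 1386$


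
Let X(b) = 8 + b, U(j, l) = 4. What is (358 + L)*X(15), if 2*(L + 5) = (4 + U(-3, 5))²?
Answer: 8855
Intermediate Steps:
L = 27 (L = -5 + (4 + 4)²/2 = -5 + (½)*8² = -5 + (½)*64 = -5 + 32 = 27)
(358 + L)*X(15) = (358 + 27)*(8 + 15) = 385*23 = 8855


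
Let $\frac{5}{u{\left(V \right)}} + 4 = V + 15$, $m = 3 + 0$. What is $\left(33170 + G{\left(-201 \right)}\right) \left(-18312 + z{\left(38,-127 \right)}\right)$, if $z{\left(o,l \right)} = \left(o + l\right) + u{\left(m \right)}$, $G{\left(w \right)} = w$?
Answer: $- \frac{8493111121}{14} \approx -6.0665 \cdot 10^{8}$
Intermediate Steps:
$m = 3$
$u{\left(V \right)} = \frac{5}{11 + V}$ ($u{\left(V \right)} = \frac{5}{-4 + \left(V + 15\right)} = \frac{5}{-4 + \left(15 + V\right)} = \frac{5}{11 + V}$)
$z{\left(o,l \right)} = \frac{5}{14} + l + o$ ($z{\left(o,l \right)} = \left(o + l\right) + \frac{5}{11 + 3} = \left(l + o\right) + \frac{5}{14} = \frac{5}{14} + l + o$)
$\left(33170 + G{\left(-201 \right)}\right) \left(-18312 + z{\left(38,-127 \right)}\right) = \left(33170 - 201\right) \left(-18312 + \left(\frac{5}{14} - 127 + 38\right)\right) = 32969 \left(-18312 - \frac{1241}{14}\right) = 32969 \left(- \frac{257609}{14}\right) = - \frac{8493111121}{14}$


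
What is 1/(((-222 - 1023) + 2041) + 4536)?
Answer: 1/5332 ≈ 0.00018755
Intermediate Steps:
1/(((-222 - 1023) + 2041) + 4536) = 1/((-1245 + 2041) + 4536) = 1/(796 + 4536) = 1/5332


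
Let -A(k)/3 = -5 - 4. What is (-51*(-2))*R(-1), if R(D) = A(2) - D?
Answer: 2856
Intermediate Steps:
A(k) = 27 (A(k) = -3*(-5 - 4) = -3*(-9) = 27)
R(D) = 27 - D
(-51*(-2))*R(-1) = (-51*(-2))*(27 - 1*(-1)) = (-17*(-6))*(27 + 1) = 102*28 = 2856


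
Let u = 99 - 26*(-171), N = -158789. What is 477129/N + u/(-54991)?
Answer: -26959496844/8731965899 ≈ -3.0874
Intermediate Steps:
u = 4545 (u = 99 + 4446 = 4545)
477129/N + u/(-54991) = 477129/(-158789) + 4545/(-54991) = 477129*(-1/158789) + 4545*(-1/54991) = -477129/158789 - 4545/54991 = -26959496844/8731965899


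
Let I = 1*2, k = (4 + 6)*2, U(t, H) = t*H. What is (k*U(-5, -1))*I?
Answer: 200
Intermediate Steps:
U(t, H) = H*t
k = 20 (k = 10*2 = 20)
I = 2
(k*U(-5, -1))*I = (20*(-1*(-5)))*2 = (20*5)*2 = 100*2 = 200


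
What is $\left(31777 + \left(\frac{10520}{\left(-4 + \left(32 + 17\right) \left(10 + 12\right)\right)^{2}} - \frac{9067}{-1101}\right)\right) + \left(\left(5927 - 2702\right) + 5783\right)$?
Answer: $\frac{4317207099506}{105831423} \approx 40793.0$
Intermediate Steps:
$\left(31777 + \left(\frac{10520}{\left(-4 + \left(32 + 17\right) \left(10 + 12\right)\right)^{2}} - \frac{9067}{-1101}\right)\right) + \left(\left(5927 - 2702\right) + 5783\right) = \left(31777 + \left(\frac{10520}{\left(-4 + 49 \cdot 22\right)^{2}} - - \frac{9067}{1101}\right)\right) + \left(3225 + 5783\right) = \left(31777 + \left(\frac{10520}{\left(-4 + 1078\right)^{2}} + \frac{9067}{1101}\right)\right) + 9008 = \left(31777 + \left(\frac{10520}{1074^{2}} + \frac{9067}{1101}\right)\right) + 9008 = \left(31777 + \left(\frac{10520}{1153476} + \frac{9067}{1101}\right)\right) + 9008 = \left(31777 + \left(10520 \cdot \frac{1}{1153476} + \frac{9067}{1101}\right)\right) + 9008 = \left(31777 + \left(\frac{2630}{288369} + \frac{9067}{1101}\right)\right) + 9008 = \left(31777 + \frac{872512451}{105831423}\right) + 9008 = \frac{3363877641122}{105831423} + 9008 = \frac{4317207099506}{105831423}$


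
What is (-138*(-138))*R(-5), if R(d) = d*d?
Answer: 476100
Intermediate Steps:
R(d) = d²
(-138*(-138))*R(-5) = -138*(-138)*(-5)² = 19044*25 = 476100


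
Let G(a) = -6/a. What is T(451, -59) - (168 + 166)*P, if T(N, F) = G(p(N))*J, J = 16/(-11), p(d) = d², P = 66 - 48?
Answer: -13451314836/2237411 ≈ -6012.0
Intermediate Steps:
P = 18
J = -16/11 (J = 16*(-1/11) = -16/11 ≈ -1.4545)
T(N, F) = 96/(11*N²) (T(N, F) = -6/N²*(-16/11) = 96/(11*N²))
T(451, -59) - (168 + 166)*P = (96/11)/451² - (168 + 166)*18 = (96/11)*(1/203401) - 334*18 = 96/2237411 - 1*6012 = 96/2237411 - 6012 = -13451314836/2237411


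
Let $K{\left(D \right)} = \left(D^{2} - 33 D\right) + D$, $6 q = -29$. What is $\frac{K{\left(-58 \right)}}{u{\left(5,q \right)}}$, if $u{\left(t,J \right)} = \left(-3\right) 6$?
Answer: $-290$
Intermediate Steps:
$q = - \frac{29}{6}$ ($q = \frac{1}{6} \left(-29\right) = - \frac{29}{6} \approx -4.8333$)
$K{\left(D \right)} = D^{2} - 32 D$
$u{\left(t,J \right)} = -18$
$\frac{K{\left(-58 \right)}}{u{\left(5,q \right)}} = \frac{\left(-58\right) \left(-32 - 58\right)}{-18} = \left(-58\right) \left(-90\right) \left(- \frac{1}{18}\right) = 5220 \left(- \frac{1}{18}\right) = -290$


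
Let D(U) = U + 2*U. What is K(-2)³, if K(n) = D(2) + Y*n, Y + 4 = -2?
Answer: 5832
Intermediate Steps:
D(U) = 3*U
Y = -6 (Y = -4 - 2 = -6)
K(n) = 6 - 6*n (K(n) = 3*2 - 6*n = 6 - 6*n)
K(-2)³ = (6 - 6*(-2))³ = (6 + 12)³ = 18³ = 5832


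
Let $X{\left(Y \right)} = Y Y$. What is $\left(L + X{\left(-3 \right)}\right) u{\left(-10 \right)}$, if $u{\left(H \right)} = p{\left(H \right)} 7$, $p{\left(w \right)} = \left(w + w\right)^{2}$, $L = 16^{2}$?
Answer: $742000$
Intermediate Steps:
$L = 256$
$p{\left(w \right)} = 4 w^{2}$ ($p{\left(w \right)} = \left(2 w\right)^{2} = 4 w^{2}$)
$u{\left(H \right)} = 28 H^{2}$ ($u{\left(H \right)} = 4 H^{2} \cdot 7 = 28 H^{2}$)
$X{\left(Y \right)} = Y^{2}$
$\left(L + X{\left(-3 \right)}\right) u{\left(-10 \right)} = \left(256 + \left(-3\right)^{2}\right) 28 \left(-10\right)^{2} = \left(256 + 9\right) 28 \cdot 100 = 265 \cdot 2800 = 742000$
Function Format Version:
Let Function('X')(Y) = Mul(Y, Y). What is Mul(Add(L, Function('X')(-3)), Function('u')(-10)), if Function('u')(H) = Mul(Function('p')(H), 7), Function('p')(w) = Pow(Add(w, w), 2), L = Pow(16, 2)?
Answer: 742000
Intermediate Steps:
L = 256
Function('p')(w) = Mul(4, Pow(w, 2)) (Function('p')(w) = Pow(Mul(2, w), 2) = Mul(4, Pow(w, 2)))
Function('u')(H) = Mul(28, Pow(H, 2)) (Function('u')(H) = Mul(Mul(4, Pow(H, 2)), 7) = Mul(28, Pow(H, 2)))
Function('X')(Y) = Pow(Y, 2)
Mul(Add(L, Function('X')(-3)), Function('u')(-10)) = Mul(Add(256, Pow(-3, 2)), Mul(28, Pow(-10, 2))) = Mul(Add(256, 9), Mul(28, 100)) = Mul(265, 2800) = 742000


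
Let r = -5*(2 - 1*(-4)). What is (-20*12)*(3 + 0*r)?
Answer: -720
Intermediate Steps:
r = -30 (r = -5*(2 + 4) = -5*6 = -30)
(-20*12)*(3 + 0*r) = (-20*12)*(3 + 0*(-30)) = -240*(3 + 0) = -240*3 = -720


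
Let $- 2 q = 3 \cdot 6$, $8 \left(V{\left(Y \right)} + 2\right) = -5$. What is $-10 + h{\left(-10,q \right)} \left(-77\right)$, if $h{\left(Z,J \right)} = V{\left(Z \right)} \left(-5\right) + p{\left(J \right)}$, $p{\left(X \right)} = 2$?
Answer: $- \frac{9397}{8} \approx -1174.6$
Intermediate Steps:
$V{\left(Y \right)} = - \frac{21}{8}$ ($V{\left(Y \right)} = -2 + \frac{1}{8} \left(-5\right) = -2 - \frac{5}{8} = - \frac{21}{8}$)
$q = -9$ ($q = - \frac{3 \cdot 6}{2} = \left(- \frac{1}{2}\right) 18 = -9$)
$h{\left(Z,J \right)} = \frac{121}{8}$ ($h{\left(Z,J \right)} = \left(- \frac{21}{8}\right) \left(-5\right) + 2 = \frac{105}{8} + 2 = \frac{121}{8}$)
$-10 + h{\left(-10,q \right)} \left(-77\right) = -10 + \frac{121}{8} \left(-77\right) = -10 - \frac{9317}{8} = - \frac{9397}{8}$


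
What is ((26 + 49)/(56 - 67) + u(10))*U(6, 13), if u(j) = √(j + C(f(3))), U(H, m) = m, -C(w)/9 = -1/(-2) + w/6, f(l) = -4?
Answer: -975/11 + 13*√46/2 ≈ -44.551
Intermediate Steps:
C(w) = -9/2 - 3*w/2 (C(w) = -9*(-1/(-2) + w/6) = -9*(-1*(-½) + w*(⅙)) = -9*(½ + w/6) = -9/2 - 3*w/2)
u(j) = √(3/2 + j) (u(j) = √(j + (-9/2 - 3/2*(-4))) = √(j + (-9/2 + 6)) = √(j + 3/2) = √(3/2 + j))
((26 + 49)/(56 - 67) + u(10))*U(6, 13) = ((26 + 49)/(56 - 67) + √(6 + 4*10)/2)*13 = (75/(-11) + √(6 + 40)/2)*13 = (75*(-1/11) + √46/2)*13 = (-75/11 + √46/2)*13 = -975/11 + 13*√46/2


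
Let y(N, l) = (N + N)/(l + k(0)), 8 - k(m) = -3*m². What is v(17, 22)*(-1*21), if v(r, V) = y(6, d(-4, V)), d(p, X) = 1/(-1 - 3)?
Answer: -1008/31 ≈ -32.516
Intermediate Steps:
d(p, X) = -¼ (d(p, X) = 1/(-4) = -¼)
k(m) = 8 + 3*m² (k(m) = 8 - (-3)*m² = 8 + 3*m²)
y(N, l) = 2*N/(8 + l) (y(N, l) = (N + N)/(l + (8 + 3*0²)) = (2*N)/(l + (8 + 3*0)) = (2*N)/(l + (8 + 0)) = (2*N)/(l + 8) = (2*N)/(8 + l) = 2*N/(8 + l))
v(r, V) = 48/31 (v(r, V) = 2*6/(8 - ¼) = 2*6/(31/4) = 2*6*(4/31) = 48/31)
v(17, 22)*(-1*21) = 48*(-1*21)/31 = (48/31)*(-21) = -1008/31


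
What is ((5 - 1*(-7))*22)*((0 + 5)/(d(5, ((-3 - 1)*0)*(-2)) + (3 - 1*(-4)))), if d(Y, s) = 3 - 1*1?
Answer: 440/3 ≈ 146.67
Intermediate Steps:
d(Y, s) = 2 (d(Y, s) = 3 - 1 = 2)
((5 - 1*(-7))*22)*((0 + 5)/(d(5, ((-3 - 1)*0)*(-2)) + (3 - 1*(-4)))) = ((5 - 1*(-7))*22)*((0 + 5)/(2 + (3 - 1*(-4)))) = ((5 + 7)*22)*(5/(2 + (3 + 4))) = (12*22)*(5/(2 + 7)) = 264*(5/9) = 440/3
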